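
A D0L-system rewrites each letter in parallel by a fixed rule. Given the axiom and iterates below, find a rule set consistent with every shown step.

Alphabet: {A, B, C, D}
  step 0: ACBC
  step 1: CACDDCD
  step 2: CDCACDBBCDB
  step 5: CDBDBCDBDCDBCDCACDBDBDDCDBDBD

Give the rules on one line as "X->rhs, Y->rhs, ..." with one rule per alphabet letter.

  step 1 ⇒ step 2: CACDDCD ⇒ CD·CA·CD·B·B·CD·B
    A ↦ CA
    C ↦ CD
    D ↦ B
  step 0 ⇒ step 1: ACBC ⇒ CA·CD·D·CD
    B ↦ D

A->CA, B->D, C->CD, D->B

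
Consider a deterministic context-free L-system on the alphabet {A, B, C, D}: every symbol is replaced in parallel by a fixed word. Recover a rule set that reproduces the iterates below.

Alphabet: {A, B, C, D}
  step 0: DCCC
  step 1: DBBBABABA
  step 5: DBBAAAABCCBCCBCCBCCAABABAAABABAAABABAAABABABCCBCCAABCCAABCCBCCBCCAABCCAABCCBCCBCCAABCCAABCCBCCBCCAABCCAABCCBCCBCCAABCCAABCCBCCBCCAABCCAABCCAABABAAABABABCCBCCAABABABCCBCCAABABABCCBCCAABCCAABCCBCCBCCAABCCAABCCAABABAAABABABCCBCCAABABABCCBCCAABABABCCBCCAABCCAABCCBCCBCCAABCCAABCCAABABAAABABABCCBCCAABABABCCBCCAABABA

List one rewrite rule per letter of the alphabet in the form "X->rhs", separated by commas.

A->BCC, B->AA, C->BA, D->DBB

  step 0 ⇒ step 1: DCCC ⇒ DBB·BA·BA·BA
    C ↦ BA
    D ↦ DBB
    A ↦ BCC  (constrained at step 1)
    B ↦ AA  (constrained at step 1)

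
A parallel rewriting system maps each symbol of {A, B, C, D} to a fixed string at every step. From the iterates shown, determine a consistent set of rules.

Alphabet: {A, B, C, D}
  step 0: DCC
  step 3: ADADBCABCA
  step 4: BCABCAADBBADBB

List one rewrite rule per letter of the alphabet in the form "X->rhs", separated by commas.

  step 3 ⇒ step 4: ADADBCABCA ⇒ B·CA·B·CA·AD·B·B·AD·B·B
    A ↦ B
    B ↦ AD
    C ↦ B
    D ↦ CA

A->B, B->AD, C->B, D->CA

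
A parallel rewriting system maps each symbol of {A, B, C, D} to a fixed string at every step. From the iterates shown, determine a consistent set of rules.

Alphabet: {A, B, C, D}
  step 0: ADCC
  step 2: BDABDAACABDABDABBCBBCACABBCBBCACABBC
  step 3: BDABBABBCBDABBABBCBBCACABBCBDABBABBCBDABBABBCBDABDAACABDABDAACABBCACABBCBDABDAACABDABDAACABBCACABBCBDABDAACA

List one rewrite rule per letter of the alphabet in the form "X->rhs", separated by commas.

A->BBC, B->BDA, C->ACA, D->BBA

  step 2 ⇒ step 3: BDABDAACABDABDABBCBBCACABBCBBCACABBC ⇒ BDA·BBA·BBC·BDA·BBA·BBC·BBC·ACA·BBC·BDA·BBA·BBC·BDA·BBA·BBC·BDA·BDA·ACA·BDA·BDA·ACA·BBC·ACA·BBC·BDA·BDA·ACA·BDA·BDA·ACA·BBC·ACA·BBC·BDA·BDA·ACA
    A ↦ BBC
    B ↦ BDA
    C ↦ ACA
    D ↦ BBA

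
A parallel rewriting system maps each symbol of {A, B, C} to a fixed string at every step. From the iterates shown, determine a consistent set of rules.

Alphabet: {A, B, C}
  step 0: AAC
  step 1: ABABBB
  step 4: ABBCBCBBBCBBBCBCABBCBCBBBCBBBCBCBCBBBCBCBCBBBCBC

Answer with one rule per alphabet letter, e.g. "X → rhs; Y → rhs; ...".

A->AB, B->BC, C->BB

  step 0 ⇒ step 1: AAC ⇒ AB·AB·BB
    A ↦ AB
    C ↦ BB
    B ↦ BC  (constrained at step 1)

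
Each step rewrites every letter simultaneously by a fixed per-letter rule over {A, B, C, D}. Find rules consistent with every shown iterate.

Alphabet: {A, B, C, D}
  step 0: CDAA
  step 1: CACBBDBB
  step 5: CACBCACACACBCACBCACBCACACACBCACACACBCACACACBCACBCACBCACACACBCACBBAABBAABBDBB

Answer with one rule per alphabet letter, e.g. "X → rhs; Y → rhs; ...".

A->B, B->A, C->CAC, D->BBD

  step 0 ⇒ step 1: CDAA ⇒ CAC·BBD·B·B
    A ↦ B
    C ↦ CAC
    D ↦ BBD
    B ↦ A  (constrained at step 1)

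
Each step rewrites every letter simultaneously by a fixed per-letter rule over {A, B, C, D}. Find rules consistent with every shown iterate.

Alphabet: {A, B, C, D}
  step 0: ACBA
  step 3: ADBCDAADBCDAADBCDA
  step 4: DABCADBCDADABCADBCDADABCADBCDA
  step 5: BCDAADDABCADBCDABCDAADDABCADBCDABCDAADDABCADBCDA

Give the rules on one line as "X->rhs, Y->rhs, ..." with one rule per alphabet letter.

  step 4 ⇒ step 5: DABCADBCDADABCADBCDADABCADBCDA ⇒ BC·DA·A·D·DA·BC·A·D·BC·DA·BC·DA·A·D·DA·BC·A·D·BC·DA·BC·DA·A·D·DA·BC·A·D·BC·DA
    A ↦ DA
    B ↦ A
    C ↦ D
    D ↦ BC

A->DA, B->A, C->D, D->BC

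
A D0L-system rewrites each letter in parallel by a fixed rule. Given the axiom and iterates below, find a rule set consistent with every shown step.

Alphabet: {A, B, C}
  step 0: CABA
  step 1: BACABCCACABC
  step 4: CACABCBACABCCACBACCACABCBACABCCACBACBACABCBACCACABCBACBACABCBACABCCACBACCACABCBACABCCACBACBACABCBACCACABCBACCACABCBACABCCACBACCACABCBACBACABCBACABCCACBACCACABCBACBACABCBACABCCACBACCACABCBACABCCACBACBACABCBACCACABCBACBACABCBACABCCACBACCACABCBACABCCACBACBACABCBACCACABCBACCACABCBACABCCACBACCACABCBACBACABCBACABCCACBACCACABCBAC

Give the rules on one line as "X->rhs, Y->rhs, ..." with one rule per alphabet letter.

A->ABC, B->CAC, C->BAC

  step 0 ⇒ step 1: CABA ⇒ BAC·ABC·CAC·ABC
    A ↦ ABC
    B ↦ CAC
    C ↦ BAC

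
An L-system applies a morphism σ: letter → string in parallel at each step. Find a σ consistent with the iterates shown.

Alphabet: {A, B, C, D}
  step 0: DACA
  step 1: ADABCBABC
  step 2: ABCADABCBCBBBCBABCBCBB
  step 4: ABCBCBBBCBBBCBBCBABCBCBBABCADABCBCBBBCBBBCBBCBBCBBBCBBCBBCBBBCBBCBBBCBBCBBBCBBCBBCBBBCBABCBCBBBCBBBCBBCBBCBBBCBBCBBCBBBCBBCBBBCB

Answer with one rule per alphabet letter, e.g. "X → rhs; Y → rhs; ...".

A->ABC, B->BCB, C->B, D->AD

  step 1 ⇒ step 2: ADABCBABC ⇒ ABC·AD·ABC·BCB·B·BCB·ABC·BCB·B
    A ↦ ABC
    B ↦ BCB
    C ↦ B
    D ↦ AD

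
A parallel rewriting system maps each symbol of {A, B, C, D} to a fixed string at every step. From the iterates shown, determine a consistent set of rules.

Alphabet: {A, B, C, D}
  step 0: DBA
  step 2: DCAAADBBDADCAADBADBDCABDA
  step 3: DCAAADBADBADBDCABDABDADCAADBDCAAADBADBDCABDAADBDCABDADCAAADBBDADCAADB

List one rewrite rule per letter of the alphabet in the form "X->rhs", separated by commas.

A->ADB, B->BDA, C->A, D->DCA

  step 2 ⇒ step 3: DCAAADBBDADCAADBADBDCABDA ⇒ DCA·A·ADB·ADB·ADB·DCA·BDA·BDA·DCA·ADB·DCA·A·ADB·ADB·DCA·BDA·ADB·DCA·BDA·DCA·A·ADB·BDA·DCA·ADB
    A ↦ ADB
    B ↦ BDA
    C ↦ A
    D ↦ DCA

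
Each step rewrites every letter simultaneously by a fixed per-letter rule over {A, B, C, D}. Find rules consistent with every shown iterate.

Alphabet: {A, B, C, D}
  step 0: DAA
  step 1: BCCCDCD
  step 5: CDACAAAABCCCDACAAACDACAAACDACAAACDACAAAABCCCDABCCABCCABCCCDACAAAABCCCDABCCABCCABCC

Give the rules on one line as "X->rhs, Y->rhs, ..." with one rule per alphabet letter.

  step 0 ⇒ step 1: DAA ⇒ BCC·CD·CD
    A ↦ CD
    D ↦ BCC
    B ↦ ACA  (constrained at step 1)
    C ↦ A  (constrained at step 1)

A->CD, B->ACA, C->A, D->BCC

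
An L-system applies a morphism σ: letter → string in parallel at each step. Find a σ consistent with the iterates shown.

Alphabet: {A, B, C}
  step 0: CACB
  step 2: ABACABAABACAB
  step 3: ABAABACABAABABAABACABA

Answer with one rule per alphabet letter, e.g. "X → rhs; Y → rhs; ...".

A->AB, B->A, C->AC

  step 2 ⇒ step 3: ABACABAABACAB ⇒ AB·A·AB·AC·AB·A·AB·AB·A·AB·AC·AB·A
    A ↦ AB
    B ↦ A
    C ↦ AC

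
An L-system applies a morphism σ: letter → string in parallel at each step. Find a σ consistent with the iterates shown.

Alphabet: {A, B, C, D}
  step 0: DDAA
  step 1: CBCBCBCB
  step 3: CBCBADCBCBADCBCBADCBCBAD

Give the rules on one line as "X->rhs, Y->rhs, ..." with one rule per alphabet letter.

  step 0 ⇒ step 1: DDAA ⇒ CB·CB·CB·CB
    A ↦ CB
    D ↦ CB
    B ↦ C  (constrained at step 1)
    C ↦ AD  (constrained at step 1)

A->CB, B->C, C->AD, D->CB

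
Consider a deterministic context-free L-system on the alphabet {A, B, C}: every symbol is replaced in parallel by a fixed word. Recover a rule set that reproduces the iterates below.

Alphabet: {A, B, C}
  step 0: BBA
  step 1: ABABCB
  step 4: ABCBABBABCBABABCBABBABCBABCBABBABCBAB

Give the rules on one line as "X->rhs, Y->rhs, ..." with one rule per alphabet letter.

A->CB, B->AB, C->B

  step 0 ⇒ step 1: BBA ⇒ AB·AB·CB
    A ↦ CB
    B ↦ AB
    C ↦ B  (constrained at step 1)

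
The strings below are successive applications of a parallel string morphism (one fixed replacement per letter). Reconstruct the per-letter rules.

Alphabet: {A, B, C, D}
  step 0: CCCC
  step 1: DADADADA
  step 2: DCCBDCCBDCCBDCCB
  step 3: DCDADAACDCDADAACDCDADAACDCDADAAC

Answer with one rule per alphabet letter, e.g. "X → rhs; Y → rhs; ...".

A->CB, B->AC, C->DA, D->DC

  step 2 ⇒ step 3: DCCBDCCBDCCBDCCB ⇒ DC·DA·DA·AC·DC·DA·DA·AC·DC·DA·DA·AC·DC·DA·DA·AC
    B ↦ AC
    C ↦ DA
    D ↦ DC
  step 1 ⇒ step 2: DADADADA ⇒ DC·CB·DC·CB·DC·CB·DC·CB
    A ↦ CB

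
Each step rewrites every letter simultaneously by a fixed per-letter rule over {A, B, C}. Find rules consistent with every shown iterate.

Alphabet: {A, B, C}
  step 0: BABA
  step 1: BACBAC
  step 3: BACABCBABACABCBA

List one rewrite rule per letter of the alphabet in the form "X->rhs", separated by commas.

A->C, B->BA, C->AB

  step 0 ⇒ step 1: BABA ⇒ BA·C·BA·C
    A ↦ C
    B ↦ BA
    C ↦ AB  (constrained at step 1)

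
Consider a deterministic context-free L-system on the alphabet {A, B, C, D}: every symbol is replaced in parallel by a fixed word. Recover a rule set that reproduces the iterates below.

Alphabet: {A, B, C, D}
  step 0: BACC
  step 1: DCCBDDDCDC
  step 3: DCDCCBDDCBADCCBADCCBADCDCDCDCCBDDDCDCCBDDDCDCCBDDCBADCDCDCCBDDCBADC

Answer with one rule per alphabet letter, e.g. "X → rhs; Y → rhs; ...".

A->BDD, B->DCC, C->DC, D->CBA

  step 0 ⇒ step 1: BACC ⇒ DCC·BDD·DC·DC
    A ↦ BDD
    B ↦ DCC
    C ↦ DC
    D ↦ CBA  (constrained at step 1)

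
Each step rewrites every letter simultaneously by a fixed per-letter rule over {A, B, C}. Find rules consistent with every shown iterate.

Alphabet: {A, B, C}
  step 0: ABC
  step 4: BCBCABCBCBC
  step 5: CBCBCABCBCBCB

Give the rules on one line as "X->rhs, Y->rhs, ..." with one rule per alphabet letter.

A->CAB, B->C, C->B

  step 4 ⇒ step 5: BCBCABCBCBC ⇒ C·B·C·B·CAB·C·B·C·B·C·B
    A ↦ CAB
    B ↦ C
    C ↦ B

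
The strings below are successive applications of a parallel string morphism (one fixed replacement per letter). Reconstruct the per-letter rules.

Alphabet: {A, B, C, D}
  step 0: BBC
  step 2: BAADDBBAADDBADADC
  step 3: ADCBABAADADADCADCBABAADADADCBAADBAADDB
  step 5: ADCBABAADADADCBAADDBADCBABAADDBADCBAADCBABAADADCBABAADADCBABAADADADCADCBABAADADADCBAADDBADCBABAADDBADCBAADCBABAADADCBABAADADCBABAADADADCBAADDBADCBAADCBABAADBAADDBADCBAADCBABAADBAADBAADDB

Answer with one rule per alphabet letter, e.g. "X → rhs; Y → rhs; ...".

  step 2 ⇒ step 3: BAADDBBAADDBADADC ⇒ ADC·BA·BA·AD·AD·ADC·ADC·BA·BA·AD·AD·ADC·BA·AD·BA·AD·DB
    A ↦ BA
    B ↦ ADC
    C ↦ DB
    D ↦ AD

A->BA, B->ADC, C->DB, D->AD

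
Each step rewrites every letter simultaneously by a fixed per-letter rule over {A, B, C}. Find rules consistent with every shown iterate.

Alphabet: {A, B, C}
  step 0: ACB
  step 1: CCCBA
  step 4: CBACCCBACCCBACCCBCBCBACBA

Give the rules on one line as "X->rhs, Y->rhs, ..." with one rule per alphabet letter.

  step 0 ⇒ step 1: ACB ⇒ CC·CB·A
    A ↦ CC
    B ↦ A
    C ↦ CB

A->CC, B->A, C->CB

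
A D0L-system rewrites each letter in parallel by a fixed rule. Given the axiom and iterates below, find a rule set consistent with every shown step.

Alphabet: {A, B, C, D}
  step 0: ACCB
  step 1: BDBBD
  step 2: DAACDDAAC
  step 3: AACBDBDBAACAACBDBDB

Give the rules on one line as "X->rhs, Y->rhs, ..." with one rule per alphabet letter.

A->BD, B->D, C->B, D->AAC

  step 2 ⇒ step 3: DAACDDAAC ⇒ AAC·BD·BD·B·AAC·AAC·BD·BD·B
    A ↦ BD
    C ↦ B
    D ↦ AAC
  step 0 ⇒ step 1: ACCB ⇒ BD·B·B·D
    B ↦ D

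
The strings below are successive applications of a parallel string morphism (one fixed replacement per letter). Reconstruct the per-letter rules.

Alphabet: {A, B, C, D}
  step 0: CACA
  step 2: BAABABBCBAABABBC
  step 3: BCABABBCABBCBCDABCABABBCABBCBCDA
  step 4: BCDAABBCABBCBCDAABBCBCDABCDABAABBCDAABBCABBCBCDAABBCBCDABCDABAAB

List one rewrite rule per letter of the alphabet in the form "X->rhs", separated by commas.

  step 3 ⇒ step 4: BCABABBCABBCBCDABCABABBCABBCBCDA ⇒ BC·DA·AB·BC·AB·BC·BC·DA·AB·BC·BC·DA·BC·DA·BA·AB·BC·DA·AB·BC·AB·BC·BC·DA·AB·BC·BC·DA·BC·DA·BA·AB
    A ↦ AB
    B ↦ BC
    C ↦ DA
    D ↦ BA

A->AB, B->BC, C->DA, D->BA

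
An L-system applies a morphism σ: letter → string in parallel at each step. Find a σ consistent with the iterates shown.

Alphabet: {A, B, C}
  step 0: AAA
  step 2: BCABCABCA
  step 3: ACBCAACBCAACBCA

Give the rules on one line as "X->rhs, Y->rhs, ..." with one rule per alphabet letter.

A->CA, B->AC, C->B

  step 2 ⇒ step 3: BCABCABCA ⇒ AC·B·CA·AC·B·CA·AC·B·CA
    A ↦ CA
    B ↦ AC
    C ↦ B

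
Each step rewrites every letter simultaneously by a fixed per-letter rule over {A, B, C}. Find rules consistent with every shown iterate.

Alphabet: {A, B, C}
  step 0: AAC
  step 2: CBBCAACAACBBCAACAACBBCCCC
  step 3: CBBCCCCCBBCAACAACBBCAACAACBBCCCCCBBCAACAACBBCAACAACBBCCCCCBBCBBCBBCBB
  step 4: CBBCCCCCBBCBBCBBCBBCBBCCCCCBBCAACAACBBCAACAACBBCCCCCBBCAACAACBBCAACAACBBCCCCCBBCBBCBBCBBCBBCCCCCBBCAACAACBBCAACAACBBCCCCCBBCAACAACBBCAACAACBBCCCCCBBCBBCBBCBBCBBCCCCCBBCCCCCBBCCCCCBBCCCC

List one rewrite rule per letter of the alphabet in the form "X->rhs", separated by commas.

A->CAA, B->CC, C->CBB

  step 3 ⇒ step 4: CBBCCCCCBBCAACAACBBCAACAACBBCCCCCBBCAACAACBBCAACAACBBCCCCCBBCBBCBBCBB ⇒ CBB·CC·CC·CBB·CBB·CBB·CBB·CBB·CC·CC·CBB·CAA·CAA·CBB·CAA·CAA·CBB·CC·CC·CBB·CAA·CAA·CBB·CAA·CAA·CBB·CC·CC·CBB·CBB·CBB·CBB·CBB·CC·CC·CBB·CAA·CAA·CBB·CAA·CAA·CBB·CC·CC·CBB·CAA·CAA·CBB·CAA·CAA·CBB·CC·CC·CBB·CBB·CBB·CBB·CBB·CC·CC·CBB·CC·CC·CBB·CC·CC·CBB·CC·CC
    A ↦ CAA
    B ↦ CC
    C ↦ CBB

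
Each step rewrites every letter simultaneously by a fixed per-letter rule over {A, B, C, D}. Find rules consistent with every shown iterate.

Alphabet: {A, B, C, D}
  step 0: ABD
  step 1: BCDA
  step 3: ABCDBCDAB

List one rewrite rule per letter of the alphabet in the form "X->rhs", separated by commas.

A->BC, B->D, C->AB, D->A

  step 0 ⇒ step 1: ABD ⇒ BC·D·A
    A ↦ BC
    B ↦ D
    D ↦ A
    C ↦ AB  (constrained at step 1)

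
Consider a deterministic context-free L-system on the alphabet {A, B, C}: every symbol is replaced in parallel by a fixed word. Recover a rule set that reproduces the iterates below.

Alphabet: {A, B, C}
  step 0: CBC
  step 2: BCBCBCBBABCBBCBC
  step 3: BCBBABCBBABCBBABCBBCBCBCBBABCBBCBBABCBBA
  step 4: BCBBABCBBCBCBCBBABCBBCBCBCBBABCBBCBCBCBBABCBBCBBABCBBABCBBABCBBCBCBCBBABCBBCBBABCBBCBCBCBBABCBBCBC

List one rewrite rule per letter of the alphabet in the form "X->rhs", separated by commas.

A->C, B->BCB, C->BA

  step 3 ⇒ step 4: BCBBABCBBABCBBABCBBCBCBCBBABCBBCBBABCBBA ⇒ BCB·BA·BCB·BCB·C·BCB·BA·BCB·BCB·C·BCB·BA·BCB·BCB·C·BCB·BA·BCB·BCB·BA·BCB·BA·BCB·BA·BCB·BCB·C·BCB·BA·BCB·BCB·BA·BCB·BCB·C·BCB·BA·BCB·BCB·C
    A ↦ C
    B ↦ BCB
    C ↦ BA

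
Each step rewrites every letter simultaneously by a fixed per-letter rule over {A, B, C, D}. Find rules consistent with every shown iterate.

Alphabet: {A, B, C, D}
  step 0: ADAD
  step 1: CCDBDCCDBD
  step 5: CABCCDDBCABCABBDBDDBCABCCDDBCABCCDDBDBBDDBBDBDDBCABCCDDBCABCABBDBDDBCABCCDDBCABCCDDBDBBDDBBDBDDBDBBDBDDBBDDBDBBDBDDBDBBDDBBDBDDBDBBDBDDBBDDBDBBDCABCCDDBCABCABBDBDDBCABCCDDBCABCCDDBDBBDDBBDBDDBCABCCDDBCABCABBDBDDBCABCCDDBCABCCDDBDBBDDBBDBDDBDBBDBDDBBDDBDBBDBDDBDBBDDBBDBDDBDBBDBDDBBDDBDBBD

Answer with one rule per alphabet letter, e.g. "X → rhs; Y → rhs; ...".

A->CCD, B->DB, C->CAB, D->BD

  step 0 ⇒ step 1: ADAD ⇒ CCD·BD·CCD·BD
    A ↦ CCD
    D ↦ BD
    B ↦ DB  (constrained at step 1)
    C ↦ CAB  (constrained at step 1)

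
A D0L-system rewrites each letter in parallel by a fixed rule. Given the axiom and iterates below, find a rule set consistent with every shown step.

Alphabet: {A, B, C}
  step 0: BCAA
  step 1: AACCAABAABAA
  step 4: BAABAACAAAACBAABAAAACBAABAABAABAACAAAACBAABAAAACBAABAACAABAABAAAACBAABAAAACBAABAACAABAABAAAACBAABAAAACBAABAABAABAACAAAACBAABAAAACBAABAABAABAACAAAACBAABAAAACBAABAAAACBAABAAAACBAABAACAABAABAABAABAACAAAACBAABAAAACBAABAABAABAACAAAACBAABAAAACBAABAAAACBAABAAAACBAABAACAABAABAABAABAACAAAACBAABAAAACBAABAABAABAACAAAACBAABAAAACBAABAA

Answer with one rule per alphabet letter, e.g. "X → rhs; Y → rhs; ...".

A->BAA, B->AAC, C->CAA

  step 0 ⇒ step 1: BCAA ⇒ AAC·CAA·BAA·BAA
    A ↦ BAA
    B ↦ AAC
    C ↦ CAA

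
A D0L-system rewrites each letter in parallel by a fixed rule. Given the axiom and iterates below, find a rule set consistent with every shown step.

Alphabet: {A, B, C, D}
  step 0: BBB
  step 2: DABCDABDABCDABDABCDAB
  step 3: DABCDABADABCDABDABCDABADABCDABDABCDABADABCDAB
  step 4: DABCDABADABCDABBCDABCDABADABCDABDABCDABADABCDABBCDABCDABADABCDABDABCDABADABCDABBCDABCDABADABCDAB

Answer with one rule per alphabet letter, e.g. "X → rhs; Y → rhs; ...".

A->BC, B->DAB, C->A, D->DA

  step 3 ⇒ step 4: DABCDABADABCDABDABCDABADABCDABDABCDABADABCDAB ⇒ DA·BC·DAB·A·DA·BC·DAB·BC·DA·BC·DAB·A·DA·BC·DAB·DA·BC·DAB·A·DA·BC·DAB·BC·DA·BC·DAB·A·DA·BC·DAB·DA·BC·DAB·A·DA·BC·DAB·BC·DA·BC·DAB·A·DA·BC·DAB
    A ↦ BC
    B ↦ DAB
    C ↦ A
    D ↦ DA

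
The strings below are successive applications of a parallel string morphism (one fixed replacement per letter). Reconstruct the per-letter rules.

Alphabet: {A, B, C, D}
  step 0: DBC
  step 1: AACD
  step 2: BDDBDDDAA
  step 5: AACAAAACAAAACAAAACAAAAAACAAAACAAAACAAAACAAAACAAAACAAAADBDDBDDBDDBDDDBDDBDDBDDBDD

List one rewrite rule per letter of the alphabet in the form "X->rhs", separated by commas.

  step 1 ⇒ step 2: AACD ⇒ BDD·BDD·D·AA
    A ↦ BDD
    C ↦ D
    D ↦ AA
  step 0 ⇒ step 1: DBC ⇒ AA·C·D
    B ↦ C

A->BDD, B->C, C->D, D->AA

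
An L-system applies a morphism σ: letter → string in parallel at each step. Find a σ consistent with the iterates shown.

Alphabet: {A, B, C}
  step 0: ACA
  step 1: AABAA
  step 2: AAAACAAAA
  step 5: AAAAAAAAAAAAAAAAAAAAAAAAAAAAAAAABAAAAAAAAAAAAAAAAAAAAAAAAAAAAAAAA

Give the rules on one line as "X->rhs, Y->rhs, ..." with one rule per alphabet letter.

A->AA, B->C, C->B

  step 1 ⇒ step 2: AABAA ⇒ AA·AA·C·AA·AA
    A ↦ AA
    B ↦ C
  step 0 ⇒ step 1: ACA ⇒ AA·B·AA
    C ↦ B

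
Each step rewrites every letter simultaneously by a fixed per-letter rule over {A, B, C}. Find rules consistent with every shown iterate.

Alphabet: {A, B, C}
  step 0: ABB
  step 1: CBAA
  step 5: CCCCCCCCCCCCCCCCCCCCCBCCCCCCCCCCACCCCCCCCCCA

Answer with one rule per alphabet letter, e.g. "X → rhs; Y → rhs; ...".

A->CB, B->A, C->CC

  step 0 ⇒ step 1: ABB ⇒ CB·A·A
    A ↦ CB
    B ↦ A
    C ↦ CC  (constrained at step 1)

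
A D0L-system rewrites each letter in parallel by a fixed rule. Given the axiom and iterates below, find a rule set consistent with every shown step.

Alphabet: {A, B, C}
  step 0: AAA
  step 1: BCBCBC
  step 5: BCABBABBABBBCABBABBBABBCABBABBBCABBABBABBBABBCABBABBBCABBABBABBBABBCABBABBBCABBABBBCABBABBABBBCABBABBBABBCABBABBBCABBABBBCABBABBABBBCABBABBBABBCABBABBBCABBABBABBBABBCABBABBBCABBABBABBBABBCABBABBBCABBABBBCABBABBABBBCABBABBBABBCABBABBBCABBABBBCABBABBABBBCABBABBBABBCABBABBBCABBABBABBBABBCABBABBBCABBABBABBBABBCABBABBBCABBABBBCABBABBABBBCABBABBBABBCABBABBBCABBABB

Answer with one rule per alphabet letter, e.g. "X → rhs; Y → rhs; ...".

  step 0 ⇒ step 1: AAA ⇒ BC·BC·BC
    A ↦ BC
    B ↦ ABB  (constrained at step 1)
    C ↦ BAB  (constrained at step 1)

A->BC, B->ABB, C->BAB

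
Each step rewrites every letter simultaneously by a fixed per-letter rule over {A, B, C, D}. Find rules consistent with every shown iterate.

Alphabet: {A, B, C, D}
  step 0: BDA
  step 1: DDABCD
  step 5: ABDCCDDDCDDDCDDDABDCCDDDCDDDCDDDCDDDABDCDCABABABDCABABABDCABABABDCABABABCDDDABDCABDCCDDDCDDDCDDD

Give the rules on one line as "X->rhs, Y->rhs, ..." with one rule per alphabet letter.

A->CD, B->DD, C->DC, D->AB

  step 0 ⇒ step 1: BDA ⇒ DD·AB·CD
    A ↦ CD
    B ↦ DD
    D ↦ AB
    C ↦ DC  (constrained at step 1)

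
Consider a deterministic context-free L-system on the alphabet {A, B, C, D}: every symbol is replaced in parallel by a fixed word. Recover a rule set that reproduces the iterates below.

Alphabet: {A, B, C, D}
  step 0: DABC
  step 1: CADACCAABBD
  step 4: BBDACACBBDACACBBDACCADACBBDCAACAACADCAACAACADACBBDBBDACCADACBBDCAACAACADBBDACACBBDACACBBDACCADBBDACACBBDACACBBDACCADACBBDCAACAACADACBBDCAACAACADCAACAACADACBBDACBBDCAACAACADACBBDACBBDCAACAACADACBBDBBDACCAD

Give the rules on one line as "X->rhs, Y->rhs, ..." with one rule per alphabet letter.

  step 0 ⇒ step 1: DABC ⇒ CAD·AC·CAA·BBD
    A ↦ AC
    B ↦ CAA
    C ↦ BBD
    D ↦ CAD

A->AC, B->CAA, C->BBD, D->CAD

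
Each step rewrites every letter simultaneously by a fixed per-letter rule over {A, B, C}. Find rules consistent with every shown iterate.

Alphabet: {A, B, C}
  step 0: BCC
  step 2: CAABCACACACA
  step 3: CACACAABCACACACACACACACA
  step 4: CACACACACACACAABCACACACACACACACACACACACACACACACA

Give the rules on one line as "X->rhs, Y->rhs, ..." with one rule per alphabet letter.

  step 3 ⇒ step 4: CACACAABCACACACACACACACA ⇒ CA·CA·CA·CA·CA·CA·CA·AB·CA·CA·CA·CA·CA·CA·CA·CA·CA·CA·CA·CA·CA·CA·CA·CA
    A ↦ CA
    B ↦ AB
    C ↦ CA

A->CA, B->AB, C->CA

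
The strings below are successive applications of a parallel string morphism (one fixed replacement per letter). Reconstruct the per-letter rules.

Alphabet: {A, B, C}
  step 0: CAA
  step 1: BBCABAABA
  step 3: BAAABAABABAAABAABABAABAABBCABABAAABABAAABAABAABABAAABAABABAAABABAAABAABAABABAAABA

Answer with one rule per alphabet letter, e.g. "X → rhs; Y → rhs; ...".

A->ABA, B->BAA, C->BBC

  step 0 ⇒ step 1: CAA ⇒ BBC·ABA·ABA
    A ↦ ABA
    C ↦ BBC
    B ↦ BAA  (constrained at step 1)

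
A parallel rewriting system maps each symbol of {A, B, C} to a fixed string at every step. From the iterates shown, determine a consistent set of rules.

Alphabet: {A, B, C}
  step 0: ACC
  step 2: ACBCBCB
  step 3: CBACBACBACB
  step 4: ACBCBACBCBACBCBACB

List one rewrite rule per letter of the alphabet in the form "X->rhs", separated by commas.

  step 3 ⇒ step 4: CBACBACBACB ⇒ A·CB·CB·A·CB·CB·A·CB·CB·A·CB
    A ↦ CB
    B ↦ CB
    C ↦ A

A->CB, B->CB, C->A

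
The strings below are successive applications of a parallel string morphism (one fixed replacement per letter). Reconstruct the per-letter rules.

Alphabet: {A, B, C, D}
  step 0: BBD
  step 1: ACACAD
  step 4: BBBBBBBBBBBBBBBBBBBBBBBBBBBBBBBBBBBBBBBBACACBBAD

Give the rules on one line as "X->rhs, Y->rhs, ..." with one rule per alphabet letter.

  step 0 ⇒ step 1: BBD ⇒ AC·AC·AD
    B ↦ AC
    D ↦ AD
    A ↦ BB  (constrained at step 1)
    C ↦ BB  (constrained at step 1)

A->BB, B->AC, C->BB, D->AD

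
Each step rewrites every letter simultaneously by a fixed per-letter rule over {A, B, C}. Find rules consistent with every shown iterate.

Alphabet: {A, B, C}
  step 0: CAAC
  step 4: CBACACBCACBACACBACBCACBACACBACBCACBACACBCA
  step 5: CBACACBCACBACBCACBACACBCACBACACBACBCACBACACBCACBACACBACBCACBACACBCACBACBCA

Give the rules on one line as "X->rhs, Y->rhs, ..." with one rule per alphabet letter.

A->CA, B->A, C->CB

  step 4 ⇒ step 5: CBACACBCACBACACBACBCACBACACBACBCACBACACBCA ⇒ CB·A·CA·CB·CA·CB·A·CB·CA·CB·A·CA·CB·CA·CB·A·CA·CB·A·CB·CA·CB·A·CA·CB·CA·CB·A·CA·CB·A·CB·CA·CB·A·CA·CB·CA·CB·A·CB·CA
    A ↦ CA
    B ↦ A
    C ↦ CB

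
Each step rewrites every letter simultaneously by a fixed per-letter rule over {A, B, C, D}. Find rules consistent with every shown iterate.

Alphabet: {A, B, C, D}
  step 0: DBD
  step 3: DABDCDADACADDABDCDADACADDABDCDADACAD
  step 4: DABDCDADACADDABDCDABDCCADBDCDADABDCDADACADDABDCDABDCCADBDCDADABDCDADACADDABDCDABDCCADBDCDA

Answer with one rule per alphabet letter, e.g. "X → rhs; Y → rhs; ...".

A->BDC, B->DA, C->CAD, D->DA

  step 3 ⇒ step 4: DABDCDADACADDABDCDADACADDABDCDADACAD ⇒ DA·BDC·DA·DA·CAD·DA·BDC·DA·BDC·CAD·BDC·DA·DA·BDC·DA·DA·CAD·DA·BDC·DA·BDC·CAD·BDC·DA·DA·BDC·DA·DA·CAD·DA·BDC·DA·BDC·CAD·BDC·DA
    A ↦ BDC
    B ↦ DA
    C ↦ CAD
    D ↦ DA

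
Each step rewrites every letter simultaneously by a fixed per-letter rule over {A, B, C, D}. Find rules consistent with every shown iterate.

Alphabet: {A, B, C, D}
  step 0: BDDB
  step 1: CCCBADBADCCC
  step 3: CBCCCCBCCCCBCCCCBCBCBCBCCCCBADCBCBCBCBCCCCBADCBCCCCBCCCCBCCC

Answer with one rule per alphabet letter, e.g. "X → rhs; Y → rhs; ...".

  step 0 ⇒ step 1: BDDB ⇒ CCC·BAD·BAD·CCC
    B ↦ CCC
    D ↦ BAD
    A ↦ C  (constrained at step 1)
    C ↦ CB  (constrained at step 1)

A->C, B->CCC, C->CB, D->BAD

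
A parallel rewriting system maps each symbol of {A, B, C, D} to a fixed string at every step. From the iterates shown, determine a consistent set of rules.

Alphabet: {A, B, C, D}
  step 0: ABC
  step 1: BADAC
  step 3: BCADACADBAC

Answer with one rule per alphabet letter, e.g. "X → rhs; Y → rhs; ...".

  step 0 ⇒ step 1: ABC ⇒ B·AD·AC
    A ↦ B
    B ↦ AD
    C ↦ AC
    D ↦ C  (constrained at step 1)

A->B, B->AD, C->AC, D->C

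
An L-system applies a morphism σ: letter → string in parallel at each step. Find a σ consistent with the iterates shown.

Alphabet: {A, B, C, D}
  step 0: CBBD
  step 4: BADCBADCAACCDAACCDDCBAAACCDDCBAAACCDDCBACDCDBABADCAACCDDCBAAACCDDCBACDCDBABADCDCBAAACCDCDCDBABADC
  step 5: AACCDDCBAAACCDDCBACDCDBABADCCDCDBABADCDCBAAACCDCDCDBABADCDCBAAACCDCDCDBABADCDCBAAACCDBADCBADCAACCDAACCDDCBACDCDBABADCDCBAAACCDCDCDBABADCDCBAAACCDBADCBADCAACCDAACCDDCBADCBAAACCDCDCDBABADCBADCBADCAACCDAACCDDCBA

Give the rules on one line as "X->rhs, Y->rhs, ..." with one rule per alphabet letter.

A->CD, B->AAC, C->BA, D->DC

  step 4 ⇒ step 5: BADCBADCAACCDAACCDDCBAAACCDDCBAAACCDDCBACDCDBABADCAACCDDCBAAACCDDCBACDCDBABADCDCBAAACCDCDCDBABADC ⇒ AAC·CD·DC·BA·AAC·CD·DC·BA·CD·CD·BA·BA·DC·CD·CD·BA·BA·DC·DC·BA·AAC·CD·CD·CD·BA·BA·DC·DC·BA·AAC·CD·CD·CD·BA·BA·DC·DC·BA·AAC·CD·BA·DC·BA·DC·AAC·CD·AAC·CD·DC·BA·CD·CD·BA·BA·DC·DC·BA·AAC·CD·CD·CD·BA·BA·DC·DC·BA·AAC·CD·BA·DC·BA·DC·AAC·CD·AAC·CD·DC·BA·DC·BA·AAC·CD·CD·CD·BA·BA·DC·BA·DC·BA·DC·AAC·CD·AAC·CD·DC·BA
    A ↦ CD
    B ↦ AAC
    C ↦ BA
    D ↦ DC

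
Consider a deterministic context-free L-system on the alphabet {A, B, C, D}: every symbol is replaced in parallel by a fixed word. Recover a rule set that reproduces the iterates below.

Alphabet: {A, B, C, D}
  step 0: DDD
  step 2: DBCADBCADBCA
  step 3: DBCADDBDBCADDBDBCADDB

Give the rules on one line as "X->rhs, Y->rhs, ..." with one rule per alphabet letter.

A->B, B->CA, C->DD, D->DB

  step 2 ⇒ step 3: DBCADBCADBCA ⇒ DB·CA·DD·B·DB·CA·DD·B·DB·CA·DD·B
    A ↦ B
    B ↦ CA
    C ↦ DD
    D ↦ DB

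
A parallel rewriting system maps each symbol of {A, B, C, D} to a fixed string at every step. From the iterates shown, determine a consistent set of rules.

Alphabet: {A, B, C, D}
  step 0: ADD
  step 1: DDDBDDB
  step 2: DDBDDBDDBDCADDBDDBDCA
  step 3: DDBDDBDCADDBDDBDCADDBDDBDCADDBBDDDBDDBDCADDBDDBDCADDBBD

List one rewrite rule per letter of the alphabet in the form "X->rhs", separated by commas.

  step 2 ⇒ step 3: DDBDDBDDBDCADDBDDBDCA ⇒ DDB·DDB·DCA·DDB·DDB·DCA·DDB·DDB·DCA·DDB·B·D·DDB·DDB·DCA·DDB·DDB·DCA·DDB·B·D
    A ↦ D
    B ↦ DCA
    C ↦ B
    D ↦ DDB

A->D, B->DCA, C->B, D->DDB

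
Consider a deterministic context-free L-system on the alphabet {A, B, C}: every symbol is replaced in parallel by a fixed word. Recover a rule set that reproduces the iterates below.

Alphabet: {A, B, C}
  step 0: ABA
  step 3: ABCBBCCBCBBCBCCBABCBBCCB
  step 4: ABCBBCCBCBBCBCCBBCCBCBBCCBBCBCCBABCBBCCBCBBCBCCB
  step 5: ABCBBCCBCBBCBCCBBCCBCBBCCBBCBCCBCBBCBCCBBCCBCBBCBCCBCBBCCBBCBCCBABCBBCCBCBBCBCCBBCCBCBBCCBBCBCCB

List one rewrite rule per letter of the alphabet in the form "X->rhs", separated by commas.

  step 4 ⇒ step 5: ABCBBCCBCBBCBCCBBCCBCBBCCBBCBCCBABCBBCCBCBBCBCCB ⇒ AB·CB·BC·CB·CB·BC·BC·CB·BC·CB·CB·BC·CB·BC·BC·CB·CB·BC·BC·CB·BC·CB·CB·BC·BC·CB·CB·BC·CB·BC·BC·CB·AB·CB·BC·CB·CB·BC·BC·CB·BC·CB·CB·BC·CB·BC·BC·CB
    A ↦ AB
    B ↦ CB
    C ↦ BC

A->AB, B->CB, C->BC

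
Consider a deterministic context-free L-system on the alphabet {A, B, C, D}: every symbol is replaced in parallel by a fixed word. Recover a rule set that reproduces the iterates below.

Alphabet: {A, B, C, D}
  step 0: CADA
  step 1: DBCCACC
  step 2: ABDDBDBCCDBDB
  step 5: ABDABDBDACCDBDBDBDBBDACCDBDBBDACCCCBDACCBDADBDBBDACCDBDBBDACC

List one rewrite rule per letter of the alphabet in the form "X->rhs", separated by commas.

  step 1 ⇒ step 2: DBCCACC ⇒ A·BD·DB·DB·CC·DB·DB
    A ↦ CC
    B ↦ BD
    C ↦ DB
    D ↦ A

A->CC, B->BD, C->DB, D->A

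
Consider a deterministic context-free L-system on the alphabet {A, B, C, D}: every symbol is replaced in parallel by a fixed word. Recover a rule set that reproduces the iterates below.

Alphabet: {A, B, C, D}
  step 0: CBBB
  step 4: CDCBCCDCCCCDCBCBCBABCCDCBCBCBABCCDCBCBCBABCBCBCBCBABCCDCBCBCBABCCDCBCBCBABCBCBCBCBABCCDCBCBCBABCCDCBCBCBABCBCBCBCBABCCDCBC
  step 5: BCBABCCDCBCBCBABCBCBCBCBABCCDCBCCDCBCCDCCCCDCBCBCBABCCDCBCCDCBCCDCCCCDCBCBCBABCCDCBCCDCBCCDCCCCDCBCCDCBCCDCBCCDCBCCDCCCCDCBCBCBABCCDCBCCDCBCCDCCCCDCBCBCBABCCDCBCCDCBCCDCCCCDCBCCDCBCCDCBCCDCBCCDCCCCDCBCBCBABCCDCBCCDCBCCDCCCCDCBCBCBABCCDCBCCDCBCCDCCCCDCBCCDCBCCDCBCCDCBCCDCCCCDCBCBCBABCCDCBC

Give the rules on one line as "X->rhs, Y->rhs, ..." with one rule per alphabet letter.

A->CC, B->CDC, C->BC, D->BA

  step 4 ⇒ step 5: CDCBCCDCCCCDCBCBCBABCCDCBCBCBABCCDCBCBCBABCBCBCBCBABCCDCBCBCBABCCDCBCBCBABCBCBCBCBABCCDCBCBCBABCCDCBCBCBABCBCBCBCBABCCDCBC ⇒ BC·BA·BC·CDC·BC·BC·BA·BC·BC·BC·BC·BA·BC·CDC·BC·CDC·BC·CDC·CC·CDC·BC·BC·BA·BC·CDC·BC·CDC·BC·CDC·CC·CDC·BC·BC·BA·BC·CDC·BC·CDC·BC·CDC·CC·CDC·BC·CDC·BC·CDC·BC·CDC·BC·CDC·CC·CDC·BC·BC·BA·BC·CDC·BC·CDC·BC·CDC·CC·CDC·BC·BC·BA·BC·CDC·BC·CDC·BC·CDC·CC·CDC·BC·CDC·BC·CDC·BC·CDC·BC·CDC·CC·CDC·BC·BC·BA·BC·CDC·BC·CDC·BC·CDC·CC·CDC·BC·BC·BA·BC·CDC·BC·CDC·BC·CDC·CC·CDC·BC·CDC·BC·CDC·BC·CDC·BC·CDC·CC·CDC·BC·BC·BA·BC·CDC·BC
    A ↦ CC
    B ↦ CDC
    C ↦ BC
    D ↦ BA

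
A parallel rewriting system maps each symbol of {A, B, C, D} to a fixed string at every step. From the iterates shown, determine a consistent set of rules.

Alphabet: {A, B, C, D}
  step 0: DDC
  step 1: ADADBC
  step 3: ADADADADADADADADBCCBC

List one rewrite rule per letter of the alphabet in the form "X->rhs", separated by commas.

  step 0 ⇒ step 1: DDC ⇒ AD·AD·BC
    C ↦ BC
    D ↦ AD
    A ↦ AD  (constrained at step 1)
    B ↦ C  (constrained at step 1)

A->AD, B->C, C->BC, D->AD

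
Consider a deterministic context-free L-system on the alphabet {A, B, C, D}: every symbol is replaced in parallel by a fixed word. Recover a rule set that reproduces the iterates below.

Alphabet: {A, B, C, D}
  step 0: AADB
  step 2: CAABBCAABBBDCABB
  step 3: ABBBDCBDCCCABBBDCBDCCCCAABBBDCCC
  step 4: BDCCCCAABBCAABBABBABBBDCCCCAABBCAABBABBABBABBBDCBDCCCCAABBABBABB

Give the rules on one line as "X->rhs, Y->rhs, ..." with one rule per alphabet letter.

A->BDC, B->C, C->ABB, D->A

  step 3 ⇒ step 4: ABBBDCBDCCCABBBDCBDCCCCAABBBDCCC ⇒ BDC·C·C·C·A·ABB·C·A·ABB·ABB·ABB·BDC·C·C·C·A·ABB·C·A·ABB·ABB·ABB·ABB·BDC·BDC·C·C·C·A·ABB·ABB·ABB
    A ↦ BDC
    B ↦ C
    C ↦ ABB
    D ↦ A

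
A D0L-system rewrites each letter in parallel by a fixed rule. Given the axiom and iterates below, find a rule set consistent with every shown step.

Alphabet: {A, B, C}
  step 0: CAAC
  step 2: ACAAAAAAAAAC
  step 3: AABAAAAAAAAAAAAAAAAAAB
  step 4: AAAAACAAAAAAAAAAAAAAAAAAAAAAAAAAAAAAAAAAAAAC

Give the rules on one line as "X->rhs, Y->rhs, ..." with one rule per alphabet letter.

  step 3 ⇒ step 4: AABAAAAAAAAAAAAAAAAAAB ⇒ AA·AA·AC·AA·AA·AA·AA·AA·AA·AA·AA·AA·AA·AA·AA·AA·AA·AA·AA·AA·AA·AC
    A ↦ AA
    B ↦ AC
  step 2 ⇒ step 3: ACAAAAAAAAAC ⇒ AA·B·AA·AA·AA·AA·AA·AA·AA·AA·AA·B
    C ↦ B

A->AA, B->AC, C->B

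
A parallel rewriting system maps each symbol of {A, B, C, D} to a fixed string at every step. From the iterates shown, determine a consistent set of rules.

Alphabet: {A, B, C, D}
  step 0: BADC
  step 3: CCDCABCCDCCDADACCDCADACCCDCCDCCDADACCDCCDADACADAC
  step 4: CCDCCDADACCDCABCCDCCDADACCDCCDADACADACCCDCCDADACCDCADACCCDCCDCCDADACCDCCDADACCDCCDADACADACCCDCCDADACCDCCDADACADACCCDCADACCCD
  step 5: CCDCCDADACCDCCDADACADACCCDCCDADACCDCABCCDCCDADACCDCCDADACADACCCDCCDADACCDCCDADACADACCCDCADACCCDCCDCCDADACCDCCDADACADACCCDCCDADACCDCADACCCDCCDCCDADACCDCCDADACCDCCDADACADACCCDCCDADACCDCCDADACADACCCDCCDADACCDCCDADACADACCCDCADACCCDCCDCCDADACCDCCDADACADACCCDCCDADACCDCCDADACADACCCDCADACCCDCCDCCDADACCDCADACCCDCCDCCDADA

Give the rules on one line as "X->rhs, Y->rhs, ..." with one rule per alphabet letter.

  step 4 ⇒ step 5: CCDCCDADACCDCABCCDCCDADACCDCCDADACADACCCDCCDADACCDCADACCCDCCDCCDADACCDCCDADACCDCCDADACADACCCDCCDADACCDCCDADACADACCCDCADACCCD ⇒ CCD·CCD·ADA·CCD·CCD·ADA·C·ADA·C·CCD·CCD·ADA·CCD·C·AB·CCD·CCD·ADA·CCD·CCD·ADA·C·ADA·C·CCD·CCD·ADA·CCD·CCD·ADA·C·ADA·C·CCD·C·ADA·C·CCD·CCD·CCD·ADA·CCD·CCD·ADA·C·ADA·C·CCD·CCD·ADA·CCD·C·ADA·C·CCD·CCD·CCD·ADA·CCD·CCD·ADA·CCD·CCD·ADA·C·ADA·C·CCD·CCD·ADA·CCD·CCD·ADA·C·ADA·C·CCD·CCD·ADA·CCD·CCD·ADA·C·ADA·C·CCD·C·ADA·C·CCD·CCD·CCD·ADA·CCD·CCD·ADA·C·ADA·C·CCD·CCD·ADA·CCD·CCD·ADA·C·ADA·C·CCD·C·ADA·C·CCD·CCD·CCD·ADA·CCD·C·ADA·C·CCD·CCD·CCD·ADA
    A ↦ C
    B ↦ AB
    C ↦ CCD
    D ↦ ADA

A->C, B->AB, C->CCD, D->ADA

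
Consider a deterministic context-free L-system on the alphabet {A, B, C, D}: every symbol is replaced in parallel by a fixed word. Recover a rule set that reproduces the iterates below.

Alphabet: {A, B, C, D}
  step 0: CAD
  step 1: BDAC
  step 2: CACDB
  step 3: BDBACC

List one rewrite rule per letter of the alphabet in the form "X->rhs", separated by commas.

  step 2 ⇒ step 3: CACDB ⇒ B·D·B·AC·C
    A ↦ D
    B ↦ C
    C ↦ B
    D ↦ AC

A->D, B->C, C->B, D->AC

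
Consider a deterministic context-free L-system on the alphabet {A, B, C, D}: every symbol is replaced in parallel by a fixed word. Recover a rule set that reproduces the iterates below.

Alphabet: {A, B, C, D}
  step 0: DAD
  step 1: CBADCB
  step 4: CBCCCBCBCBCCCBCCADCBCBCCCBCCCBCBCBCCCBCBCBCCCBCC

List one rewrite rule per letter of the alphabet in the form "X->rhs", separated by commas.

  step 0 ⇒ step 1: DAD ⇒ CB·AD·CB
    A ↦ AD
    D ↦ CB
    B ↦ CC  (constrained at step 1)
    C ↦ CB  (constrained at step 1)

A->AD, B->CC, C->CB, D->CB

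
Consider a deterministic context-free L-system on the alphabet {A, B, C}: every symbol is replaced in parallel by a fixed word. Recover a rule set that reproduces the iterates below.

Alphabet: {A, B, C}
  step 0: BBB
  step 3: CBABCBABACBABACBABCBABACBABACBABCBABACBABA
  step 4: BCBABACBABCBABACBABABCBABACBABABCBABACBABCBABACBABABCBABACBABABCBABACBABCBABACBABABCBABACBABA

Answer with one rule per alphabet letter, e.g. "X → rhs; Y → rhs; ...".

A->BA, B->CBA, C->B

  step 3 ⇒ step 4: CBABCBABACBABACBABCBABACBABACBABCBABACBABA ⇒ B·CBA·BA·CBA·B·CBA·BA·CBA·BA·B·CBA·BA·CBA·BA·B·CBA·BA·CBA·B·CBA·BA·CBA·BA·B·CBA·BA·CBA·BA·B·CBA·BA·CBA·B·CBA·BA·CBA·BA·B·CBA·BA·CBA·BA
    A ↦ BA
    B ↦ CBA
    C ↦ B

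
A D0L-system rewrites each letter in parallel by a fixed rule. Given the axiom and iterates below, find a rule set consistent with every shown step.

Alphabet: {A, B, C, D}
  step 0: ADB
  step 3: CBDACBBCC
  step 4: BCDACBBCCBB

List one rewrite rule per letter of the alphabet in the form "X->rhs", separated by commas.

  step 3 ⇒ step 4: CBDACBBCC ⇒ B·C·DA·CB·B·C·C·B·B
    A ↦ CB
    B ↦ C
    C ↦ B
    D ↦ DA

A->CB, B->C, C->B, D->DA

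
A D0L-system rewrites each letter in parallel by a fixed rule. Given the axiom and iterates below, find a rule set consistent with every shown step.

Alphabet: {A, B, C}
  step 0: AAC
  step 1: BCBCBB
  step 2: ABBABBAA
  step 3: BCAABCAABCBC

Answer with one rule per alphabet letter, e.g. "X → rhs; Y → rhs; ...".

A->BC, B->A, C->BB

  step 2 ⇒ step 3: ABBABBAA ⇒ BC·A·A·BC·A·A·BC·BC
    A ↦ BC
    B ↦ A
  step 0 ⇒ step 1: AAC ⇒ BC·BC·BB
    C ↦ BB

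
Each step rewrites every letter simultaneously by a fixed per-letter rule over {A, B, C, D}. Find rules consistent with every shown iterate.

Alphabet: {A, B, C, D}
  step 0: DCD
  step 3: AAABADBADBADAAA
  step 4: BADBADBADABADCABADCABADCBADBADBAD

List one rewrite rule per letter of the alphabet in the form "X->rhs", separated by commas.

  step 3 ⇒ step 4: AAABADBADBADAAA ⇒ BAD·BAD·BAD·A·BAD·C·A·BAD·C·A·BAD·C·BAD·BAD·BAD
    A ↦ BAD
    B ↦ A
    D ↦ C
    C ↦ BBB  (constrained at step 0)

A->BAD, B->A, C->BBB, D->C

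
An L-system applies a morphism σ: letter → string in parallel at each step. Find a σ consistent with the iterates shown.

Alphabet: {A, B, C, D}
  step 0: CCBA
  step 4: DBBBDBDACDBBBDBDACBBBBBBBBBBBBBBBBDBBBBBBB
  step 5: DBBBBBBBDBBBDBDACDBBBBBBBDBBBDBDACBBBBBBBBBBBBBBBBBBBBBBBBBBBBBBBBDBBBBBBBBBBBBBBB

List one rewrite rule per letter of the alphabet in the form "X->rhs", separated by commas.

A->D, B->BB, C->AC, D->DB

  step 4 ⇒ step 5: DBBBDBDACDBBBDBDACBBBBBBBBBBBBBBBBDBBBBBBB ⇒ DB·BB·BB·BB·DB·BB·DB·D·AC·DB·BB·BB·BB·DB·BB·DB·D·AC·BB·BB·BB·BB·BB·BB·BB·BB·BB·BB·BB·BB·BB·BB·BB·BB·DB·BB·BB·BB·BB·BB·BB·BB
    A ↦ D
    B ↦ BB
    C ↦ AC
    D ↦ DB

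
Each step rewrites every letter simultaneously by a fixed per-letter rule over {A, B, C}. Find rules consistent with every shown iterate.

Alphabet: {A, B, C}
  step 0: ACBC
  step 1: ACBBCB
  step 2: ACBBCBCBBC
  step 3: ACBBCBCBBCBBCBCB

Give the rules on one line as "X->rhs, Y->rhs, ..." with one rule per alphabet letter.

A->AC, B->BC, C->B

  step 2 ⇒ step 3: ACBBCBCBBC ⇒ AC·B·BC·BC·B·BC·B·BC·BC·B
    A ↦ AC
    B ↦ BC
    C ↦ B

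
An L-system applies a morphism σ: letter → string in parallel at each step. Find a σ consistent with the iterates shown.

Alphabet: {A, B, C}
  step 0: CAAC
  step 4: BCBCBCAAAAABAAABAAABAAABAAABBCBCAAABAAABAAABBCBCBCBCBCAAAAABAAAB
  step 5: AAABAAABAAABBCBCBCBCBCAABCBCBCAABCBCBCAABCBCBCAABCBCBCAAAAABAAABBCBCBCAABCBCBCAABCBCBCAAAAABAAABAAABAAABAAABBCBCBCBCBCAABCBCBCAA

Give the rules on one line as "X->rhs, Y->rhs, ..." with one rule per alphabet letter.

A->BC, B->AA, C->AB

  step 4 ⇒ step 5: BCBCBCAAAAABAAABAAABAAABAAABBCBCAAABAAABAAABBCBCBCBCBCAAAAABAAAB ⇒ AA·AB·AA·AB·AA·AB·BC·BC·BC·BC·BC·AA·BC·BC·BC·AA·BC·BC·BC·AA·BC·BC·BC·AA·BC·BC·BC·AA·AA·AB·AA·AB·BC·BC·BC·AA·BC·BC·BC·AA·BC·BC·BC·AA·AA·AB·AA·AB·AA·AB·AA·AB·AA·AB·BC·BC·BC·BC·BC·AA·BC·BC·BC·AA
    A ↦ BC
    B ↦ AA
    C ↦ AB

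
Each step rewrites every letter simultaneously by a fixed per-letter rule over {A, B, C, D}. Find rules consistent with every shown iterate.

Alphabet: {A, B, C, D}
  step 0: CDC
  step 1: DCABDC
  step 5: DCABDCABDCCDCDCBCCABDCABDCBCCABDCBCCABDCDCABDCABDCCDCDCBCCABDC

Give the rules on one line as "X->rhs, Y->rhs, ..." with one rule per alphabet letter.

  step 0 ⇒ step 1: CDC ⇒ DC·AB·DC
    C ↦ DC
    D ↦ AB
    A ↦ BC  (constrained at step 1)
    B ↦ C  (constrained at step 1)

A->BC, B->C, C->DC, D->AB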